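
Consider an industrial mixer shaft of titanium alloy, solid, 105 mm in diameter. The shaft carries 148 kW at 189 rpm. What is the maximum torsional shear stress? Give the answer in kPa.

32900 kPa

ω = 2π·189/60 = 19.79 rad/s, so T = P/ω = 148×10³ / 19.79 = 7478 N·m.
J = πd⁴/32 = π(0.105)⁴/32 = 1.193×10^-5 m⁴.
τ_max = T·r/J = 7478 × 0.0525 / 1.193×10^-5 = 3.290×10^7 Pa.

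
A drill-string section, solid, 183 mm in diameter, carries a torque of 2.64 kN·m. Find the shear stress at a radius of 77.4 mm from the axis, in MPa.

J = πd⁴/32 = π(0.183)⁴/32 = 1.101×10^-4 m⁴.
Shear stress varies linearly with radius: τ = T·r/J = 2640 × 0.0774 / 1.101×10^-4 = 1.856×10^6 Pa.

1.86 MPa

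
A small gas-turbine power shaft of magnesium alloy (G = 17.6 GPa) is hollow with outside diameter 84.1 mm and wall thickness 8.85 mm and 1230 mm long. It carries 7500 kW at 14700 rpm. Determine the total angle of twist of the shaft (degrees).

6.50°

ω = 2π·14700/60 = 1539 rad/s, so T = P/ω = 7500×10³ / 1539 = 4872 N·m.
J = π(d_o⁴ − d_i⁴)/32 = π(0.0841⁴ − 0.0664⁴)/32 = 3.003×10^-6 m⁴.
θ = T·L/(G·J) = 4872 × 1.23 / (17.6×10⁹ × 3.003×10^-6) = 0.1134 rad.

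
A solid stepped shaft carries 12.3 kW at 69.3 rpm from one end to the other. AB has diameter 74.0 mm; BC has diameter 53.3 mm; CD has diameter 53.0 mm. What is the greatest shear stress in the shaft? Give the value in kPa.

58000 kPa

ω = 2π·69.3/60 = 7.257 rad/s, so T = P/ω = 12.3×10³ / 7.257 = 1695 N·m.
Under the same torque, τ_max = 16T/(πd³) is largest where d is smallest — segment CD (d = 53.0 mm).
τ_max = 16·1695/(π·(0.0530)³) = 5.798×10^7 Pa.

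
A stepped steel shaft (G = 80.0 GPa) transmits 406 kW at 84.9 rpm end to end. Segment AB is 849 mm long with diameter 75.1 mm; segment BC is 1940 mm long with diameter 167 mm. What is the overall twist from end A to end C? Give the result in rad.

0.170 rad

ω = 2π·84.9/60 = 8.891 rad/s, so T = P/ω = 406×10³ / 8.891 = 45670 N·m.
J_AB = π(0.0751)⁴/32 = 3.12×10^-6 m⁴; J_BC = π(0.167)⁴/32 = 7.64×10^-5 m⁴.
θ = (T/G)·Σ L_i/J_i = (45670/80.0×10⁹)·(0.849/3.12×10^-6 + 1.94/7.64×10^-5) = 0.1697 rad.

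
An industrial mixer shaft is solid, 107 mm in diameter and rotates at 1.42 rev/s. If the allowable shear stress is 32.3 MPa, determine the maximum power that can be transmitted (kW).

J = πd⁴/32 = π(0.107)⁴/32 = 1.287×10^-5 m⁴.
T_max = τ_allow·J/r = 3.23×10^7 × 1.287×10^-5 / 0.0535 = 7769 N·m.
ω = 2π·1.42 = 8.922 rad/s, so P_max = T_max·ω = 6.932×10^4 W.

69.3 kW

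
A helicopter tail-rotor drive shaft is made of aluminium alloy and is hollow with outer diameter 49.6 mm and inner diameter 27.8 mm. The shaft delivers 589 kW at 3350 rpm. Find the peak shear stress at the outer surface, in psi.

11300 psi

ω = 2π·3350/60 = 350.8 rad/s, so T = P/ω = 589×10³ / 350.8 = 1679 N·m.
J = π(d_o⁴ − d_i⁴)/32 = π(0.0496⁴ − 0.0278⁴)/32 = 5.356×10^-7 m⁴.
τ_max = T·r/J = 1679 × 0.0248 / 5.356×10^-7 = 7.775×10^7 Pa.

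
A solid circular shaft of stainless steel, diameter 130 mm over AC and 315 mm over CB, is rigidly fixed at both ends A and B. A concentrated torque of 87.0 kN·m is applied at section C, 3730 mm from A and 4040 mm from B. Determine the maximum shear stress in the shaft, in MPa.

13.7 MPa

Compatibility: T_A·a/J_AC = T_B·b/J_CB with T_A + T_B = T₀.
J_AC = 2.80×10^-5 m⁴, J_CB = 9.67×10^-4 m⁴, so T_A = T₀·(J_AC/a)/((J_AC/a)+(J_CB/b)) = 2650 N·m, T_B = 84350 N·m.
τ in each portion: τ_AC = 6.14×10^6 Pa, τ_CB = 1.37×10^7 Pa; maximum is in CB.
τ_max = T_CB·r/J = 84350·0.158/9.67×10^-4 = 1.374×10^7 Pa.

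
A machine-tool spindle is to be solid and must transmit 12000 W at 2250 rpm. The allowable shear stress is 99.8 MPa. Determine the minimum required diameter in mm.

13.7 mm

ω = 2π·2250/60 = 235.6 rad/s, so T = P/ω = 12000 / 235.6 = 50.93 N·m.
For a solid shaft τ_max = 16T/(πd³), so d = (16T/(π τ_allow))^(1/3) = (16·50.93/(π·9.98×10^7))^(1/3) = 0.01375 m.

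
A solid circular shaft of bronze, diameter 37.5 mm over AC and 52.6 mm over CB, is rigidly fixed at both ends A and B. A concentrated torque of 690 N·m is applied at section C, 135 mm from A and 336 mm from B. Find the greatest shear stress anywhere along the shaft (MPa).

26.1 MPa

Compatibility: T_A·a/J_AC = T_B·b/J_CB with T_A + T_B = T₀.
J_AC = 1.94×10^-7 m⁴, J_CB = 7.52×10^-7 m⁴, so T_A = T₀·(J_AC/a)/((J_AC/a)+(J_CB/b)) = 270.0 N·m, T_B = 420.0 N·m.
τ in each portion: τ_AC = 2.61×10^7 Pa, τ_CB = 1.47×10^7 Pa; maximum is in AC.
τ_max = T_AC·r/J = 270.0·0.0187/1.94×10^-7 = 2.608×10^7 Pa.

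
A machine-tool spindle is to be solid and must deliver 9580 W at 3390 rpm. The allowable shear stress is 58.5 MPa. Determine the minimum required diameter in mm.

13.3 mm

ω = 2π·3390/60 = 355.0 rad/s, so T = P/ω = 9580 / 355.0 = 26.99 N·m.
For a solid shaft τ_max = 16T/(πd³), so d = (16T/(π τ_allow))^(1/3) = (16·26.99/(π·5.85×10^7))^(1/3) = 0.01329 m.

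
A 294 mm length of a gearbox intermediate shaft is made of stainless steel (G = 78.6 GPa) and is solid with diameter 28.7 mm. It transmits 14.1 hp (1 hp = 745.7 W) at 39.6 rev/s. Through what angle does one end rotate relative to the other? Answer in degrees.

0.136°

ω = 2π·39.6 = 248.8 rad/s, so T = P/ω = 14.1×745.7 / 248.8 = 42.26 N·m.
J = πd⁴/32 = π(0.0287)⁴/32 = 6.661×10^-8 m⁴.
θ = T·L/(G·J) = 42.26 × 0.294 / (78.6×10⁹ × 6.661×10^-8) = 2.373×10^-3 rad.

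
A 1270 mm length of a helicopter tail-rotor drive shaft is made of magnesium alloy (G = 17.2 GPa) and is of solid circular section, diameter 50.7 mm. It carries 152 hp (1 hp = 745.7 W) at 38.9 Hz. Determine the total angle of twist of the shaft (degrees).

3.02°

ω = 2π·38.9 = 244.4 rad/s, so T = P/ω = 152×745.7 / 244.4 = 463.7 N·m.
J = πd⁴/32 = π(0.0507)⁴/32 = 6.487×10^-7 m⁴.
θ = T·L/(G·J) = 463.7 × 1.27 / (17.2×10⁹ × 6.487×10^-7) = 0.05279 rad.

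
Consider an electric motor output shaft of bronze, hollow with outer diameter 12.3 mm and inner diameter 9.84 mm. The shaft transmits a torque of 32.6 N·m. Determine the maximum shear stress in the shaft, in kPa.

151000 kPa

J = π(d_o⁴ − d_i⁴)/32 = π(0.0123⁴ − 0.00984⁴)/32 = 1.327×10^-9 m⁴.
τ_max = T·r/J = 32.60 × 0.00615 / 1.327×10^-9 = 1.511×10^8 Pa.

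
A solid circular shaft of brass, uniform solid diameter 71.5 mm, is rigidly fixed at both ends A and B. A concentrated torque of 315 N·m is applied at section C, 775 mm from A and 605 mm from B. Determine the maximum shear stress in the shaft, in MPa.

2.46 MPa

With uniform GJ and both ends fixed, compatibility θ_AC = θ_CB gives T_A·a = T_B·b, together with T_A + T_B = T₀.
T_A = T₀·b/(a+b) = 315.0·605/1380 = 138.1 N·m; T_B = 176.9 N·m.
τ in each portion: τ_AC = 1.92×10^6 Pa, τ_CB = 2.46×10^6 Pa; maximum is in CB.
τ_max = T_CB·r/J = 176.9·0.0357/2.57×10^-6 = 2.465×10^6 Pa.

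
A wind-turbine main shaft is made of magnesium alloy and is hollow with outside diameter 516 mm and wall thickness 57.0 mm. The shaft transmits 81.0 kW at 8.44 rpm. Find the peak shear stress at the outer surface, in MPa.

5.38 MPa

ω = 2π·8.44/60 = 0.8838 rad/s, so T = P/ω = 81.0×10³ / 0.8838 = 91650 N·m.
J = π(d_o⁴ − d_i⁴)/32 = π(0.516⁴ − 0.402⁴)/32 = 4.396×10^-3 m⁴.
τ_max = T·r/J = 91650 × 0.258 / 4.396×10^-3 = 5.379×10^6 Pa.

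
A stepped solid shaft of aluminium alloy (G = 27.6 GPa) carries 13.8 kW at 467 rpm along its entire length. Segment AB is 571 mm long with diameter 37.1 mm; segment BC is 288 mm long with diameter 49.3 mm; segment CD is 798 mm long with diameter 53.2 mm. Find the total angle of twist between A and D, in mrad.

46.8 mrad

ω = 2π·467/60 = 48.90 rad/s, so T = P/ω = 13.8×10³ / 48.90 = 282.2 N·m.
J_AB = π(0.0371)⁴/32 = 1.86×10^-7 m⁴; J_BC = π(0.0493)⁴/32 = 5.80×10^-7 m⁴; J_CD = π(0.0532)⁴/32 = 7.86×10^-7 m⁴.
θ = (T/G)·Σ L_i/J_i = (282.2/27.6×10⁹)·(0.571/1.86×10^-7 + 0.288/5.80×10^-7 + 0.798/7.86×10^-7) = 0.04684 rad.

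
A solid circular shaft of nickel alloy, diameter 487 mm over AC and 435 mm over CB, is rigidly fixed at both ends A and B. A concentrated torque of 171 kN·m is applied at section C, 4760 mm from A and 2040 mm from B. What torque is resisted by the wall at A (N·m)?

Compatibility: T_A·a/J_AC = T_B·b/J_CB with T_A + T_B = T₀.
J_AC = 5.52×10^-3 m⁴, J_CB = 3.52×10^-3 m⁴, so T_A = T₀·(J_AC/a)/((J_AC/a)+(J_CB/b)) = 68800 N·m, T_B = 102200 N·m.

68800 N·m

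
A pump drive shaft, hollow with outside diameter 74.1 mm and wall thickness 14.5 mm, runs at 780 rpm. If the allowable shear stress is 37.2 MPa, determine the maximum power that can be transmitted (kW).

J = π(d_o⁴ − d_i⁴)/32 = π(0.0741⁴ − 0.0451⁴)/32 = 2.554×10^-6 m⁴.
T_max = τ_allow·J/r = 3.72×10^7 × 2.554×10^-6 / 0.0370 = 2564 N·m.
ω = 2π·780/60 = 81.68 rad/s, so P_max = T_max·ω = 2.094×10^5 W.

209 kW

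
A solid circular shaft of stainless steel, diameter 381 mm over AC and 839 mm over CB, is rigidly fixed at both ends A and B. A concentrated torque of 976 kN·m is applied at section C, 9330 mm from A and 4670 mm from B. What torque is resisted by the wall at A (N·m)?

Compatibility: T_A·a/J_AC = T_B·b/J_CB with T_A + T_B = T₀.
J_AC = 2.07×10^-3 m⁴, J_CB = 0.0486 m⁴, so T_A = T₀·(J_AC/a)/((J_AC/a)+(J_CB/b)) = 20340 N·m, T_B = 955700 N·m.

20300 N·m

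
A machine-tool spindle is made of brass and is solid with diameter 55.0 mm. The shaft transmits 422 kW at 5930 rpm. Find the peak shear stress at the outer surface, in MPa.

ω = 2π·5930/60 = 621.0 rad/s, so T = P/ω = 422×10³ / 621.0 = 679.6 N·m.
J = πd⁴/32 = π(0.0550)⁴/32 = 8.984×10^-7 m⁴.
τ_max = T·r/J = 679.6 × 0.0275 / 8.984×10^-7 = 2.080×10^7 Pa.

20.8 MPa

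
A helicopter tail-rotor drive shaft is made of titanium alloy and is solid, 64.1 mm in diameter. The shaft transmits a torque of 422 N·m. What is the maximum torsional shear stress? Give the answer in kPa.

8160 kPa

J = πd⁴/32 = π(0.0641)⁴/32 = 1.657×10^-6 m⁴.
τ_max = T·r/J = 422.0 × 0.0320 / 1.657×10^-6 = 8.160×10^6 Pa.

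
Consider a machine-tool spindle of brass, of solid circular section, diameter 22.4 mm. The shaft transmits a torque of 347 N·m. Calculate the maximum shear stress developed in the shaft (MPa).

157 MPa

J = πd⁴/32 = π(0.0224)⁴/32 = 2.472×10^-8 m⁴.
τ_max = T·r/J = 347.0 × 0.0112 / 2.472×10^-8 = 1.572×10^8 Pa.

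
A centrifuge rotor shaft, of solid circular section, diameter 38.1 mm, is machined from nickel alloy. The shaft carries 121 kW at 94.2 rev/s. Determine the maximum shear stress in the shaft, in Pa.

1.88e7 Pa

ω = 2π·94.2 = 591.9 rad/s, so T = P/ω = 121×10³ / 591.9 = 204.4 N·m.
J = πd⁴/32 = π(0.0381)⁴/32 = 2.069×10^-7 m⁴.
τ_max = T·r/J = 204.4 × 0.0191 / 2.069×10^-7 = 1.883×10^7 Pa.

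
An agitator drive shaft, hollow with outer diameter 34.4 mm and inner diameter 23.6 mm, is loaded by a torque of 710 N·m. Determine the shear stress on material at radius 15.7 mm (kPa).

J = π(d_o⁴ − d_i⁴)/32 = π(0.0344⁴ − 0.0236⁴)/32 = 1.070×10^-7 m⁴.
Shear stress varies linearly with radius: τ = T·r/J = 710.0 × 0.0157 / 1.070×10^-7 = 1.042×10^8 Pa.

104000 kPa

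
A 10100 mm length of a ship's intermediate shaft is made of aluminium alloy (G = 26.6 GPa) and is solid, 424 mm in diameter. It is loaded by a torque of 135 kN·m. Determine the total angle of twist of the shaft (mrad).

J = πd⁴/32 = π(0.424)⁴/32 = 3.173×10^-3 m⁴.
θ = T·L/(G·J) = 135000 × 10.1 / (26.6×10⁹ × 3.173×10^-3) = 0.01616 rad.

16.2 mrad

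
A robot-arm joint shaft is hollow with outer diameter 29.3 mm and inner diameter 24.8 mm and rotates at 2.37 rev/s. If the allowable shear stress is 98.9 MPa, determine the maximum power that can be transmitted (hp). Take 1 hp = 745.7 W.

4.75 hp

J = π(d_o⁴ − d_i⁴)/32 = π(0.0293⁴ − 0.0248⁴)/32 = 3.522×10^-8 m⁴.
T_max = τ_allow·J/r = 9.89×10^7 × 3.522×10^-8 / 0.0146 = 237.8 N·m.
ω = 2π·2.37 = 14.89 rad/s, so P_max = T_max·ω = 3540 W.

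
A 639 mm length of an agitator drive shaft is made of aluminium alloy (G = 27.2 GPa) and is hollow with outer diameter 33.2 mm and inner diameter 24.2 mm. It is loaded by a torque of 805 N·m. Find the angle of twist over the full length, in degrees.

J = π(d_o⁴ − d_i⁴)/32 = π(0.0332⁴ − 0.0242⁴)/32 = 8.560×10^-8 m⁴.
θ = T·L/(G·J) = 805.0 × 0.639 / (27.2×10⁹ × 8.560×10^-8) = 0.2209 rad.

12.7°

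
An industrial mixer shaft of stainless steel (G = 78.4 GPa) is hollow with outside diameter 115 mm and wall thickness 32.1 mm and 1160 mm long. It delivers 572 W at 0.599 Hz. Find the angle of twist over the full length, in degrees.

0.00780°

ω = 2π·0.599 = 3.764 rad/s, so T = P/ω = 572 / 3.764 = 152.0 N·m.
J = π(d_o⁴ − d_i⁴)/32 = π(0.115⁴ − 0.0508⁴)/32 = 1.652×10^-5 m⁴.
θ = T·L/(G·J) = 152.0 × 1.16 / (78.4×10⁹ × 1.652×10^-5) = 1.361×10^-4 rad.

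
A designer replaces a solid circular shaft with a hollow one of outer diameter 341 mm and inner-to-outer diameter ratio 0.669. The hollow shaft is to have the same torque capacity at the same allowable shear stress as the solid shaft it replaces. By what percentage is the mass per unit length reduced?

35.9 %

Equal τ_max and T ⇒ the solid shaft needs d_s³ = d_o³(1−k⁴), so d_s = 341·(1−0.669⁴)^(1/3) = 316.5 mm.
Area ratio A_h/A_s = d_o²(1−k²)/d_s² = (1−k²)/(1−k⁴)^(2/3) = 0.6412.
Mass saving = 1 − 0.6412 = 35.9 %.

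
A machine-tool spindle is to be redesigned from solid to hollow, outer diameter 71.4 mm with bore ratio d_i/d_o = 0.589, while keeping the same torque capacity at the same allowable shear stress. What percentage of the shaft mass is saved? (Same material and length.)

Equal τ_max and T ⇒ the solid shaft needs d_s³ = d_o³(1−k⁴), so d_s = 71.4·(1−0.589⁴)^(1/3) = 68.41 mm.
Area ratio A_h/A_s = d_o²(1−k²)/d_s² = (1−k²)/(1−k⁴)^(2/3) = 0.7114.
Mass saving = 1 − 0.7114 = 28.9 %.

28.9 %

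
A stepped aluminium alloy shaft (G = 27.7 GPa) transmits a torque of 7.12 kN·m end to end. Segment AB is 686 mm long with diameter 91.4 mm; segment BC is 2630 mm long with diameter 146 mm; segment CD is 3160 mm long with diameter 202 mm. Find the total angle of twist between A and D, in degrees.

2.63°

J_AB = π(0.0914)⁴/32 = 6.85×10^-6 m⁴; J_BC = π(0.146)⁴/32 = 4.46×10^-5 m⁴; J_CD = π(0.202)⁴/32 = 1.63×10^-4 m⁴.
θ = (T/G)·Σ L_i/J_i = (7120/27.7×10⁹)·(0.686/6.85×10^-6 + 2.63/4.46×10^-5 + 3.16/1.63×10^-4) = 0.04586 rad.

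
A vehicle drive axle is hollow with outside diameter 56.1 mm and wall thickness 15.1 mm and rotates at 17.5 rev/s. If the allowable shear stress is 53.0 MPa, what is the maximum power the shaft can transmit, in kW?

J = π(d_o⁴ − d_i⁴)/32 = π(0.0561⁴ − 0.0259⁴)/32 = 9.282×10^-7 m⁴.
T_max = τ_allow·J/r = 5.30×10^7 × 9.282×10^-7 / 0.0281 = 1754 N·m.
ω = 2π·17.5 = 110.0 rad/s, so P_max = T_max·ω = 1.929×10^5 W.

193 kW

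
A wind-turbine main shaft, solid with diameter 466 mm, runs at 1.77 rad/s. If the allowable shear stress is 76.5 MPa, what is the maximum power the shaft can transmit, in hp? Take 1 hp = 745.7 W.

3610 hp

J = πd⁴/32 = π(0.466)⁴/32 = 4.630×10^-3 m⁴.
T_max = τ_allow·J/r = 7.65×10^7 × 4.630×10^-3 / 0.233 = 1.520e6 N·m.
ω = 1.77 rad/s, so P_max = T_max·ω = 2.690×10^6 W.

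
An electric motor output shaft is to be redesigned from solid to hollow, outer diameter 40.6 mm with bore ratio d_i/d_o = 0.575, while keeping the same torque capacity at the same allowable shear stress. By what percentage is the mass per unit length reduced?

27.7 %

Equal τ_max and T ⇒ the solid shaft needs d_s³ = d_o³(1−k⁴), so d_s = 40.6·(1−0.575⁴)^(1/3) = 39.06 mm.
Area ratio A_h/A_s = d_o²(1−k²)/d_s² = (1−k²)/(1−k⁴)^(2/3) = 0.7231.
Mass saving = 1 − 0.7231 = 27.7 %.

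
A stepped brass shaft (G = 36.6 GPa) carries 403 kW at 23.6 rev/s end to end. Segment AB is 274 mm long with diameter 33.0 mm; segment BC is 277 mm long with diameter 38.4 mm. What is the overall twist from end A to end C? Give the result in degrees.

ω = 2π·23.6 = 148.3 rad/s, so T = P/ω = 403×10³ / 148.3 = 2718 N·m.
J_AB = π(0.0330)⁴/32 = 1.16×10^-7 m⁴; J_BC = π(0.0384)⁴/32 = 2.13×10^-7 m⁴.
θ = (T/G)·Σ L_i/J_i = (2718/36.6×10⁹)·(0.274/1.16×10^-7 + 0.277/2.13×10^-7) = 0.2711 rad.

15.5°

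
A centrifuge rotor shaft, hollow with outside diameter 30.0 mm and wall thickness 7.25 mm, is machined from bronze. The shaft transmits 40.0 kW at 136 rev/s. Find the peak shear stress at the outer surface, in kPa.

9510 kPa

ω = 2π·136 = 854.5 rad/s, so T = P/ω = 40.0×10³ / 854.5 = 46.81 N·m.
J = π(d_o⁴ − d_i⁴)/32 = π(0.0300⁴ − 0.0155⁴)/32 = 7.385×10^-8 m⁴.
τ_max = T·r/J = 46.81 × 0.0150 / 7.385×10^-8 = 9.507×10^6 Pa.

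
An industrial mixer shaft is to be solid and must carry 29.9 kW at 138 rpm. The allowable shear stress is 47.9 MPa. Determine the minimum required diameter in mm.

60.4 mm

ω = 2π·138/60 = 14.45 rad/s, so T = P/ω = 29.9×10³ / 14.45 = 2069 N·m.
For a solid shaft τ_max = 16T/(πd³), so d = (16T/(π τ_allow))^(1/3) = (16·2069/(π·4.79×10^7))^(1/3) = 0.06037 m.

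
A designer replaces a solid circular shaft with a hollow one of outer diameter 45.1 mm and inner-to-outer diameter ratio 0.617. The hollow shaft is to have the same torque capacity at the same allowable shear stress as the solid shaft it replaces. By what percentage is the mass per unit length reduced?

31.3 %

Equal τ_max and T ⇒ the solid shaft needs d_s³ = d_o³(1−k⁴), so d_s = 45.1·(1−0.617⁴)^(1/3) = 42.81 mm.
Area ratio A_h/A_s = d_o²(1−k²)/d_s² = (1−k²)/(1−k⁴)^(2/3) = 0.6874.
Mass saving = 1 − 0.6874 = 31.3 %.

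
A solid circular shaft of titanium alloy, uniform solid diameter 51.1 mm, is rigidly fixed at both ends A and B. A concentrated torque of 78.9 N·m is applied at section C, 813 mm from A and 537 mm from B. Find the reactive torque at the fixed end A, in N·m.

31.4 N·m

With uniform GJ and both ends fixed, compatibility θ_AC = θ_CB gives T_A·a = T_B·b, together with T_A + T_B = T₀.
T_A = T₀·b/(a+b) = 78.90·537/1350 = 31.38 N·m; T_B = 47.52 N·m.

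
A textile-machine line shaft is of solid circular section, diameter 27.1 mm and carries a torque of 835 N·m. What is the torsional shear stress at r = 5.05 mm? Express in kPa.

79600 kPa

J = πd⁴/32 = π(0.0271)⁴/32 = 5.295×10^-8 m⁴.
Shear stress varies linearly with radius: τ = T·r/J = 835.0 × 0.00505 / 5.295×10^-8 = 7.963×10^7 Pa.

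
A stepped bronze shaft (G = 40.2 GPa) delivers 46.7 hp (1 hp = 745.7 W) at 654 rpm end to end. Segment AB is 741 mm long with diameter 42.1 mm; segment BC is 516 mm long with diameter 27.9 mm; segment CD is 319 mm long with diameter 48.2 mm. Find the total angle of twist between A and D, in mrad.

148 mrad

ω = 2π·654/60 = 68.49 rad/s, so T = P/ω = 46.7×745.7 / 68.49 = 508.5 N·m.
J_AB = π(0.0421)⁴/32 = 3.08×10^-7 m⁴; J_BC = π(0.0279)⁴/32 = 5.95×10^-8 m⁴; J_CD = π(0.0482)⁴/32 = 5.30×10^-7 m⁴.
θ = (T/G)·Σ L_i/J_i = (508.5/40.2×10⁹)·(0.741/3.08×10^-7 + 0.516/5.95×10^-8 + 0.319/5.30×10^-7) = 0.1477 rad.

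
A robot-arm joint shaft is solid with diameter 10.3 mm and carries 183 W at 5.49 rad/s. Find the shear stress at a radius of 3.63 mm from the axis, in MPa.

110 MPa

ω = 5.49 rad/s, so T = P/ω = 183 / 5.490 = 33.33 N·m.
J = πd⁴/32 = π(0.0103)⁴/32 = 1.105×10^-9 m⁴.
Shear stress varies linearly with radius: τ = T·r/J = 33.33 × 0.00363 / 1.105×10^-9 = 1.095×10^8 Pa.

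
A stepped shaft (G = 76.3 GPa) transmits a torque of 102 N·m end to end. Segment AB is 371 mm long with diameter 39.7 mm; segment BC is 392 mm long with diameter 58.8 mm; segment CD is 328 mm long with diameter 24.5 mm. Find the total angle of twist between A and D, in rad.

0.0149 rad

J_AB = π(0.0397)⁴/32 = 2.44×10^-7 m⁴; J_BC = π(0.0588)⁴/32 = 1.17×10^-6 m⁴; J_CD = π(0.0245)⁴/32 = 3.54×10^-8 m⁴.
θ = (T/G)·Σ L_i/J_i = (102.0/76.3×10⁹)·(0.371/2.44×10^-7 + 0.392/1.17×10^-6 + 0.328/3.54×10^-8) = 0.01488 rad.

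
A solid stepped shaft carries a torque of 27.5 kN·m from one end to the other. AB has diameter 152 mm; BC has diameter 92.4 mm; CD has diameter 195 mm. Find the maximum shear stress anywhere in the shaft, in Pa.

1.78e8 Pa

Under the same torque, τ_max = 16T/(πd³) is largest where d is smallest — segment BC (d = 92.4 mm).
τ_max = 16·27500/(π·(0.0924)³) = 1.775×10^8 Pa.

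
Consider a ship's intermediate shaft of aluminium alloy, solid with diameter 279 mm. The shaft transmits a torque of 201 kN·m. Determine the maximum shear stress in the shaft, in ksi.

6.84 ksi

J = πd⁴/32 = π(0.279)⁴/32 = 5.949×10^-4 m⁴.
τ_max = T·r/J = 201000 × 0.140 / 5.949×10^-4 = 4.714×10^7 Pa.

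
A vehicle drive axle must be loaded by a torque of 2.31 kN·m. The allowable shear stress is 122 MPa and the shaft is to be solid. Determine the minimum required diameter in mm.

45.9 mm

For a solid shaft τ_max = 16T/(πd³), so d = (16T/(π τ_allow))^(1/3) = (16·2310/(π·1.22×10^8))^(1/3) = 0.04586 m.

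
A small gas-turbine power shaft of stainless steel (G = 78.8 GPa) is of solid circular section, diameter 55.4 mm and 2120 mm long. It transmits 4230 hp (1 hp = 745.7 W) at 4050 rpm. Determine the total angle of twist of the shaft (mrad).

ω = 2π·4050/60 = 424.1 rad/s, so T = P/ω = 4230×745.7 / 424.1 = 7437 N·m.
J = πd⁴/32 = π(0.0554)⁴/32 = 9.248×10^-7 m⁴.
θ = T·L/(G·J) = 7437 × 2.12 / (78.8×10⁹ × 9.248×10^-7) = 0.2164 rad.

216 mrad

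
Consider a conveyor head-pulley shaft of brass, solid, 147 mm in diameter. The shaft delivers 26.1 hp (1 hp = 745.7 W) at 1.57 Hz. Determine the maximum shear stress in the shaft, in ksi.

ω = 2π·1.57 = 9.865 rad/s, so T = P/ω = 26.1×745.7 / 9.865 = 1973 N·m.
J = πd⁴/32 = π(0.147)⁴/32 = 4.584×10^-5 m⁴.
τ_max = T·r/J = 1973 × 0.0735 / 4.584×10^-5 = 3.163×10^6 Pa.

0.459 ksi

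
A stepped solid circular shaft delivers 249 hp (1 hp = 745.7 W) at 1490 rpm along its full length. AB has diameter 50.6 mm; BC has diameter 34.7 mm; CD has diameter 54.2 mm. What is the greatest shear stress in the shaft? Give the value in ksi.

ω = 2π·1490/60 = 156.0 rad/s, so T = P/ω = 249×745.7 / 156.0 = 1190 N·m.
Under the same torque, τ_max = 16T/(πd³) is largest where d is smallest — segment BC (d = 34.7 mm).
τ_max = 16·1190/(π·(0.0347)³) = 1.451×10^8 Pa.

21.0 ksi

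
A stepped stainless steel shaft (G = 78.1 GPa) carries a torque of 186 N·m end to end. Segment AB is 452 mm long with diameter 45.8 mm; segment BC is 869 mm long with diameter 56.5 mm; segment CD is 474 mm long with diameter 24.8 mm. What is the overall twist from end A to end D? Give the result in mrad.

J_AB = π(0.0458)⁴/32 = 4.32×10^-7 m⁴; J_BC = π(0.0565)⁴/32 = 1.00×10^-6 m⁴; J_CD = π(0.0248)⁴/32 = 3.71×10^-8 m⁴.
θ = (T/G)·Σ L_i/J_i = (186.0/78.1×10⁹)·(0.452/4.32×10^-7 + 0.869/1.00×10^-6 + 0.474/3.71×10^-8) = 0.03496 rad.

35.0 mrad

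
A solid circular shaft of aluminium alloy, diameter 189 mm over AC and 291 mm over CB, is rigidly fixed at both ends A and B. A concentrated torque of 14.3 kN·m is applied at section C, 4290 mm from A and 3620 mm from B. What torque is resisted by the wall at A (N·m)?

Compatibility: T_A·a/J_AC = T_B·b/J_CB with T_A + T_B = T₀.
J_AC = 1.25×10^-4 m⁴, J_CB = 7.04×10^-4 m⁴, so T_A = T₀·(J_AC/a)/((J_AC/a)+(J_CB/b)) = 1867 N·m, T_B = 12430 N·m.

1870 N·m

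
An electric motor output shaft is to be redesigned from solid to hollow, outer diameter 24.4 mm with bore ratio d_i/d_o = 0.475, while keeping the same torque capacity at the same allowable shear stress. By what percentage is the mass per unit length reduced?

19.8 %

Equal τ_max and T ⇒ the solid shaft needs d_s³ = d_o³(1−k⁴), so d_s = 24.4·(1−0.475⁴)^(1/3) = 23.98 mm.
Area ratio A_h/A_s = d_o²(1−k²)/d_s² = (1−k²)/(1−k⁴)^(2/3) = 0.8018.
Mass saving = 1 − 0.8018 = 19.8 %.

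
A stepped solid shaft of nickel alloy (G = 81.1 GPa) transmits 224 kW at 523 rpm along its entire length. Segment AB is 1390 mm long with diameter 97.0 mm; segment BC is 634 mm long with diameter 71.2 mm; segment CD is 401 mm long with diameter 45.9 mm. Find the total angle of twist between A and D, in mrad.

67.1 mrad

ω = 2π·523/60 = 54.77 rad/s, so T = P/ω = 224×10³ / 54.77 = 4090 N·m.
J_AB = π(0.0970)⁴/32 = 8.69×10^-6 m⁴; J_BC = π(0.0712)⁴/32 = 2.52×10^-6 m⁴; J_CD = π(0.0459)⁴/32 = 4.36×10^-7 m⁴.
θ = (T/G)·Σ L_i/J_i = (4090/81.1×10⁹)·(1.39/8.69×10^-6 + 0.634/2.52×10^-6 + 0.401/4.36×10^-7) = 0.06715 rad.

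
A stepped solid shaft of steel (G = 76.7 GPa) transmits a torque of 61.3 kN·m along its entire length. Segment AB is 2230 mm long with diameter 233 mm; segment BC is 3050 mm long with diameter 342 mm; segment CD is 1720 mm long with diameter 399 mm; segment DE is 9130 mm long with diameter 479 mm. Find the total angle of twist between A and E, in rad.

J_AB = π(0.233)⁴/32 = 2.89×10^-4 m⁴; J_BC = π(0.342)⁴/32 = 1.34×10^-3 m⁴; J_CD = π(0.399)⁴/32 = 2.49×10^-3 m⁴; J_DE = π(0.479)⁴/32 = 5.17×10^-3 m⁴.
θ = (T/G)·Σ L_i/J_i = (61300/76.7×10⁹)·(2.23/2.89×10^-4 + 3.05/1.34×10^-3 + 1.72/2.49×10^-3 + 9.13/5.17×10^-3) = 9.939×10^-3 rad.

0.00994 rad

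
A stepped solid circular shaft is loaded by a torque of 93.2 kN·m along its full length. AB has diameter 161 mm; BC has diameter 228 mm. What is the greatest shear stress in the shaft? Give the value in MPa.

114 MPa

Under the same torque, τ_max = 16T/(πd³) is largest where d is smallest — segment AB (d = 161 mm).
τ_max = 16·93200/(π·(0.161)³) = 1.137×10^8 Pa.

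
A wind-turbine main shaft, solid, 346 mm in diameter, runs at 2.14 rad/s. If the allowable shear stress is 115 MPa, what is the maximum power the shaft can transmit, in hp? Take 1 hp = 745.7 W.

J = πd⁴/32 = π(0.346)⁴/32 = 1.407×10^-3 m⁴.
T_max = τ_allow·J/r = 1.15×10^8 × 1.407×10^-3 / 0.173 = 935300 N·m.
ω = 2.14 rad/s, so P_max = T_max·ω = 2.002×10^6 W.

2680 hp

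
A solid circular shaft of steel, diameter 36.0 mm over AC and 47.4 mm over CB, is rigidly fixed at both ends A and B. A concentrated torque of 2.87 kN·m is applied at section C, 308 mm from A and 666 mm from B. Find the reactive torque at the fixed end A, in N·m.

Compatibility: T_A·a/J_AC = T_B·b/J_CB with T_A + T_B = T₀.
J_AC = 1.65×10^-7 m⁴, J_CB = 4.96×10^-7 m⁴, so T_A = T₀·(J_AC/a)/((J_AC/a)+(J_CB/b)) = 1201 N·m, T_B = 1669 N·m.

1200 N·m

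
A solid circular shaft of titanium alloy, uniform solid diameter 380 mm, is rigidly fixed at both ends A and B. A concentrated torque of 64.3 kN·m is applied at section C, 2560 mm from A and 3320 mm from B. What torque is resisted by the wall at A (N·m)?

36300 N·m

With uniform GJ and both ends fixed, compatibility θ_AC = θ_CB gives T_A·a = T_B·b, together with T_A + T_B = T₀.
T_A = T₀·b/(a+b) = 64300·3320/5880 = 36310 N·m; T_B = 27990 N·m.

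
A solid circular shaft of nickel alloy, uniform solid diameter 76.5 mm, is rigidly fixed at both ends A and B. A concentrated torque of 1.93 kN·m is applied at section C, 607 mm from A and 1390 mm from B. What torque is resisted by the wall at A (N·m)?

1340 N·m

With uniform GJ and both ends fixed, compatibility θ_AC = θ_CB gives T_A·a = T_B·b, together with T_A + T_B = T₀.
T_A = T₀·b/(a+b) = 1930·1390/1997 = 1343 N·m; T_B = 586.6 N·m.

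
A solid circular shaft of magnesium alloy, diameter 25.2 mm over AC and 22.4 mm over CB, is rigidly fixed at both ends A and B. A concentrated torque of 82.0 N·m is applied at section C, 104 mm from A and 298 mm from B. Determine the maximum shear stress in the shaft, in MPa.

Compatibility: T_A·a/J_AC = T_B·b/J_CB with T_A + T_B = T₀.
J_AC = 3.96×10^-8 m⁴, J_CB = 2.47×10^-8 m⁴, so T_A = T₀·(J_AC/a)/((J_AC/a)+(J_CB/b)) = 67.33 N·m, T_B = 14.67 N·m.
τ in each portion: τ_AC = 2.14×10^7 Pa, τ_CB = 6.65×10^6 Pa; maximum is in AC.
τ_max = T_AC·r/J = 67.33·0.0126/3.96×10^-8 = 2.143×10^7 Pa.

21.4 MPa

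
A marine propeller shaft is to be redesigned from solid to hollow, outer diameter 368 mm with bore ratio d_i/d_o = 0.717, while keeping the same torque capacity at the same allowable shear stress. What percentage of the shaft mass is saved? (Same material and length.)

Equal τ_max and T ⇒ the solid shaft needs d_s³ = d_o³(1−k⁴), so d_s = 368·(1−0.717⁴)^(1/3) = 332.2 mm.
Area ratio A_h/A_s = d_o²(1−k²)/d_s² = (1−k²)/(1−k⁴)^(2/3) = 0.5962.
Mass saving = 1 − 0.5962 = 40.4 %.

40.4 %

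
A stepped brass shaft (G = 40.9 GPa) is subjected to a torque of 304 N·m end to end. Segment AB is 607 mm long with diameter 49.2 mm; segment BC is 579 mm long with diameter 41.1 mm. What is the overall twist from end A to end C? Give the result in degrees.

J_AB = π(0.0492)⁴/32 = 5.75×10^-7 m⁴; J_BC = π(0.0411)⁴/32 = 2.80×10^-7 m⁴.
θ = (T/G)·Σ L_i/J_i = (304.0/40.9×10⁹)·(0.607/5.75×10^-7 + 0.579/2.80×10^-7) = 0.02321 rad.

1.33°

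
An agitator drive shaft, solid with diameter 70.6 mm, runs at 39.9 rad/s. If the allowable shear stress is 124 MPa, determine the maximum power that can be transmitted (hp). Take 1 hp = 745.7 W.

J = πd⁴/32 = π(0.0706)⁴/32 = 2.439×10^-6 m⁴.
T_max = τ_allow·J/r = 1.24×10^8 × 2.439×10^-6 / 0.0353 = 8568 N·m.
ω = 39.9 rad/s, so P_max = T_max·ω = 3.419×10^5 W.

458 hp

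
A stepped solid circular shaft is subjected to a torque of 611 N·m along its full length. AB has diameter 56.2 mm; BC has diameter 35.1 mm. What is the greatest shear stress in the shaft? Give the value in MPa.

72.0 MPa

Under the same torque, τ_max = 16T/(πd³) is largest where d is smallest — segment BC (d = 35.1 mm).
τ_max = 16·611.0/(π·(0.0351)³) = 7.196×10^7 Pa.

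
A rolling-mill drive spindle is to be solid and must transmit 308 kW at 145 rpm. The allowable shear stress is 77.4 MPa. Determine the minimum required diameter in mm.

110 mm

ω = 2π·145/60 = 15.18 rad/s, so T = P/ω = 308×10³ / 15.18 = 20280 N·m.
For a solid shaft τ_max = 16T/(πd³), so d = (16T/(π τ_allow))^(1/3) = (16·20280/(π·7.74×10^7))^(1/3) = 0.1101 m.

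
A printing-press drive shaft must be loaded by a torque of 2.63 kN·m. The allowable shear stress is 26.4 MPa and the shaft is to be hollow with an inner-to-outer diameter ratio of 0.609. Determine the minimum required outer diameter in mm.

For a hollow shaft with d_i/d_o = 0.609: τ_max = 16T/(π d_o³ (1−k⁴)), so d_o = [16T/(π τ_allow (1−k⁴))]^(1/3) = [16·2630/(π·2.64×10^7·0.8624)]^(1/3) = 0.08379 m.

83.8 mm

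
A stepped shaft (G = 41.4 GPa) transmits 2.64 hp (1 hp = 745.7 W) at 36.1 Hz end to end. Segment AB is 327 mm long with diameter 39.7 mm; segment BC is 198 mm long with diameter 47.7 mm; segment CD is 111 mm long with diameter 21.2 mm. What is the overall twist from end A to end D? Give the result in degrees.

ω = 2π·36.1 = 226.8 rad/s, so T = P/ω = 2.64×745.7 / 226.8 = 8.679 N·m.
J_AB = π(0.0397)⁴/32 = 2.44×10^-7 m⁴; J_BC = π(0.0477)⁴/32 = 5.08×10^-7 m⁴; J_CD = π(0.0212)⁴/32 = 1.98×10^-8 m⁴.
θ = (T/G)·Σ L_i/J_i = (8.679/41.4×10⁹)·(0.327/2.44×10^-7 + 0.198/5.08×10^-7 + 0.111/1.98×10^-8) = 1.536×10^-3 rad.

0.0880°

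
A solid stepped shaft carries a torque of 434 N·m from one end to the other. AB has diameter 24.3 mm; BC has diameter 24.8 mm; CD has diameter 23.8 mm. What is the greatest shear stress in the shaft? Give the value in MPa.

Under the same torque, τ_max = 16T/(πd³) is largest where d is smallest — segment CD (d = 23.8 mm).
τ_max = 16·434.0/(π·(0.0238)³) = 1.640×10^8 Pa.

164 MPa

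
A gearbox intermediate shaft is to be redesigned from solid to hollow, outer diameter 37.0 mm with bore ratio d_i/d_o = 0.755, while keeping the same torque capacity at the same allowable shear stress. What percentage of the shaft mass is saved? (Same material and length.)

Equal τ_max and T ⇒ the solid shaft needs d_s³ = d_o³(1−k⁴), so d_s = 37.0·(1−0.755⁴)^(1/3) = 32.46 mm.
Area ratio A_h/A_s = d_o²(1−k²)/d_s² = (1−k²)/(1−k⁴)^(2/3) = 0.5587.
Mass saving = 1 − 0.5587 = 44.1 %.

44.1 %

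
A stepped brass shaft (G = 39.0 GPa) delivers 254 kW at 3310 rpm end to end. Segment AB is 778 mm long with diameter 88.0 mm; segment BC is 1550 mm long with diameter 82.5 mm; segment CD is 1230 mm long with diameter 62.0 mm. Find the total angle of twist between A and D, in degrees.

ω = 2π·3310/60 = 346.6 rad/s, so T = P/ω = 254×10³ / 346.6 = 732.8 N·m.
J_AB = π(0.0880)⁴/32 = 5.89×10^-6 m⁴; J_BC = π(0.0825)⁴/32 = 4.55×10^-6 m⁴; J_CD = π(0.0620)⁴/32 = 1.45×10^-6 m⁴.
θ = (T/G)·Σ L_i/J_i = (732.8/39.0×10⁹)·(0.778/5.89×10^-6 + 1.55/4.55×10^-6 + 1.23/1.45×10^-6) = 0.02482 rad.

1.42°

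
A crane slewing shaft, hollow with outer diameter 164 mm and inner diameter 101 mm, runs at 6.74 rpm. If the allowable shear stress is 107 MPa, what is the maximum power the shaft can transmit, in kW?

56.0 kW

J = π(d_o⁴ − d_i⁴)/32 = π(0.164⁴ − 0.101⁴)/32 = 6.080×10^-5 m⁴.
T_max = τ_allow·J/r = 1.07×10^8 × 6.080×10^-5 / 0.0820 = 79340 N·m.
ω = 2π·6.74/60 = 0.7058 rad/s, so P_max = T_max·ω = 5.600×10^4 W.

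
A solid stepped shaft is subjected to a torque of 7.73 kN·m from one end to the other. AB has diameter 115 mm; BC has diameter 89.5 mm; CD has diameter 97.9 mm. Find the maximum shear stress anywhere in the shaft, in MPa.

Under the same torque, τ_max = 16T/(πd³) is largest where d is smallest — segment BC (d = 89.5 mm).
τ_max = 16·7730/(π·(0.0895)³) = 5.491×10^7 Pa.

54.9 MPa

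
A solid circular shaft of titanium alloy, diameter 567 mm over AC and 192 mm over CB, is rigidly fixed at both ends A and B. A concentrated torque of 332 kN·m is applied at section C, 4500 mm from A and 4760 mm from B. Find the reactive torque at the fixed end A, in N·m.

Compatibility: T_A·a/J_AC = T_B·b/J_CB with T_A + T_B = T₀.
J_AC = 0.0101 m⁴, J_CB = 1.33×10^-4 m⁴, so T_A = T₀·(J_AC/a)/((J_AC/a)+(J_CB/b)) = 327900 N·m, T_B = 4076 N·m.

328000 N·m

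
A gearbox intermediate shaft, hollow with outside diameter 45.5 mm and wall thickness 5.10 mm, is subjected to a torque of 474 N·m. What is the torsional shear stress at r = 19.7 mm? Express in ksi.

J = π(d_o⁴ − d_i⁴)/32 = π(0.0455⁴ − 0.0353⁴)/32 = 2.683×10^-7 m⁴.
Shear stress varies linearly with radius: τ = T·r/J = 474.0 × 0.0197 / 2.683×10^-7 = 3.480×10^7 Pa.

5.05 ksi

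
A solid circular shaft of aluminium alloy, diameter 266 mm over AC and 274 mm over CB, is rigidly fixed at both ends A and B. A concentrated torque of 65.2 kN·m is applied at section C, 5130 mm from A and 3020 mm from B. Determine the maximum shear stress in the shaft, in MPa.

10.6 MPa

Compatibility: T_A·a/J_AC = T_B·b/J_CB with T_A + T_B = T₀.
J_AC = 4.92×10^-4 m⁴, J_CB = 5.53×10^-4 m⁴, so T_A = T₀·(J_AC/a)/((J_AC/a)+(J_CB/b)) = 22390 N·m, T_B = 42810 N·m.
τ in each portion: τ_AC = 6.06×10^6 Pa, τ_CB = 1.06×10^7 Pa; maximum is in CB.
τ_max = T_CB·r/J = 42810·0.137/5.53×10^-4 = 1.060×10^7 Pa.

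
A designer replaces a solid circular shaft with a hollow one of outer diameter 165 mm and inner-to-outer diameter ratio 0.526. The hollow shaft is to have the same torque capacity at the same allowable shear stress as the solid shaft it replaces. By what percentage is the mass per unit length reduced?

Equal τ_max and T ⇒ the solid shaft needs d_s³ = d_o³(1−k⁴), so d_s = 165·(1−0.526⁴)^(1/3) = 160.7 mm.
Area ratio A_h/A_s = d_o²(1−k²)/d_s² = (1−k²)/(1−k⁴)^(2/3) = 0.7628.
Mass saving = 1 − 0.7628 = 23.7 %.

23.7 %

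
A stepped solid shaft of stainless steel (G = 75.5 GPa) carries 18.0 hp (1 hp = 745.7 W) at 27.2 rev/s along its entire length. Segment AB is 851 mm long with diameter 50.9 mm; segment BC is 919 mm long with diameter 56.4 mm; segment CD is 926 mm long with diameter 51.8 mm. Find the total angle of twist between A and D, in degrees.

0.210°

ω = 2π·27.2 = 170.9 rad/s, so T = P/ω = 18.0×745.7 / 170.9 = 78.54 N·m.
J_AB = π(0.0509)⁴/32 = 6.59×10^-7 m⁴; J_BC = π(0.0564)⁴/32 = 9.93×10^-7 m⁴; J_CD = π(0.0518)⁴/32 = 7.07×10^-7 m⁴.
θ = (T/G)·Σ L_i/J_i = (78.54/75.5×10⁹)·(0.851/6.59×10^-7 + 0.919/9.93×10^-7 + 0.926/7.07×10^-7) = 3.669×10^-3 rad.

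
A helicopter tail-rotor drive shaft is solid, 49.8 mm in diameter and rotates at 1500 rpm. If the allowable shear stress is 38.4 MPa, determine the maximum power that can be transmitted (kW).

146 kW

J = πd⁴/32 = π(0.0498)⁴/32 = 6.038×10^-7 m⁴.
T_max = τ_allow·J/r = 3.84×10^7 × 6.038×10^-7 / 0.0249 = 931.2 N·m.
ω = 2π·1500/60 = 157.1 rad/s, so P_max = T_max·ω = 1.463×10^5 W.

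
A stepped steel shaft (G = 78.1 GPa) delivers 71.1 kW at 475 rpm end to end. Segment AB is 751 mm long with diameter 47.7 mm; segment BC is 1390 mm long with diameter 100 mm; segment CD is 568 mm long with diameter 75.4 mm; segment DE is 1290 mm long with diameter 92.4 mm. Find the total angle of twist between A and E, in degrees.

2.07°

ω = 2π·475/60 = 49.74 rad/s, so T = P/ω = 71.1×10³ / 49.74 = 1429 N·m.
J_AB = π(0.0477)⁴/32 = 5.08×10^-7 m⁴; J_BC = π(0.100)⁴/32 = 9.82×10^-6 m⁴; J_CD = π(0.0754)⁴/32 = 3.17×10^-6 m⁴; J_DE = π(0.0924)⁴/32 = 7.16×10^-6 m⁴.
θ = (T/G)·Σ L_i/J_i = (1429/78.1×10⁹)·(0.751/5.08×10^-7 + 1.39/9.82×10^-6 + 0.568/3.17×10^-6 + 1.29/7.16×10^-6) = 0.03621 rad.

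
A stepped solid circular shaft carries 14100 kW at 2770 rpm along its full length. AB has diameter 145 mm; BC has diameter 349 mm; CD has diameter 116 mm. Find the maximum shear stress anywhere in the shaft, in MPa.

ω = 2π·2770/60 = 290.1 rad/s, so T = P/ω = 14100×10³ / 290.1 = 48610 N·m.
Under the same torque, τ_max = 16T/(πd³) is largest where d is smallest — segment CD (d = 116 mm).
τ_max = 16·48610/(π·(0.116)³) = 1.586×10^8 Pa.

159 MPa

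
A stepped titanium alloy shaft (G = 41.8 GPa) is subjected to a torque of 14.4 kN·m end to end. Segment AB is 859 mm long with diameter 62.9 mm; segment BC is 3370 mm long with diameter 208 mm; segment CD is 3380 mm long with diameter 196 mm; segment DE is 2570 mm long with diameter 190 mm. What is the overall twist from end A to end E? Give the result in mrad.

214 mrad

J_AB = π(0.0629)⁴/32 = 1.54×10^-6 m⁴; J_BC = π(0.208)⁴/32 = 1.84×10^-4 m⁴; J_CD = π(0.196)⁴/32 = 1.45×10^-4 m⁴; J_DE = π(0.190)⁴/32 = 1.28×10^-4 m⁴.
θ = (T/G)·Σ L_i/J_i = (14400/41.8×10⁹)·(0.859/1.54×10^-6 + 3.37/1.84×10^-4 + 3.38/1.45×10^-4 + 2.57/1.28×10^-4) = 0.2138 rad.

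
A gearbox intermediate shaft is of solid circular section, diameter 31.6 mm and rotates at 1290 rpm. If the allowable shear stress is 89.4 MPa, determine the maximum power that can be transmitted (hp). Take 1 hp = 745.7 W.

100 hp

J = πd⁴/32 = π(0.0316)⁴/32 = 9.789×10^-8 m⁴.
T_max = τ_allow·J/r = 8.94×10^7 × 9.789×10^-8 / 0.0158 = 553.9 N·m.
ω = 2π·1290/60 = 135.1 rad/s, so P_max = T_max·ω = 7.483×10^4 W.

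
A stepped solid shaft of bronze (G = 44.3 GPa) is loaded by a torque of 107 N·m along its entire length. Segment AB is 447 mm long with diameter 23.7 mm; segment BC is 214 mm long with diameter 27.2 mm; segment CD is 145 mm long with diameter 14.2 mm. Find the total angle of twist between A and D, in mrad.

132 mrad

J_AB = π(0.0237)⁴/32 = 3.10×10^-8 m⁴; J_BC = π(0.0272)⁴/32 = 5.37×10^-8 m⁴; J_CD = π(0.0142)⁴/32 = 3.99×10^-9 m⁴.
θ = (T/G)·Σ L_i/J_i = (107.0/44.3×10⁹)·(0.447/3.10×10^-8 + 0.214/5.37×10^-8 + 0.145/3.99×10^-9) = 0.1322 rad.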